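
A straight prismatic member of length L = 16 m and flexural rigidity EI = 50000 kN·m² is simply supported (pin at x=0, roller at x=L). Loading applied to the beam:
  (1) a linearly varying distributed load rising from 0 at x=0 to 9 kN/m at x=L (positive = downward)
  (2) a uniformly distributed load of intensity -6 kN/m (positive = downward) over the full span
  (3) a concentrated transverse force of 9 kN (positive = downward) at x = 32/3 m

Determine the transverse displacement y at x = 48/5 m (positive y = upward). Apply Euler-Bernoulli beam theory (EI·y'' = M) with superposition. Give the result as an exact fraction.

Load 1 — triangular load w₀=9 kN/m (0→w₀ over full span):
  y_1 = -w₀x(7L⁴-10L²x²+3x⁴)/(360LEI) = -9·(48/5)·(7·16⁴-10·16²·(48/5)²+3·(48/5)⁴)/(360·16·50000) = -3637248/48828125 m
Load 2 — uniform load w=-6 kN/m over full span:
  y_2 = -wx(L³-2Lx²+x³)/(24EI) = -(-6)·(48/5)·(16³-2·16·(48/5)²+(48/5)³)/(24·50000) = 190464/1953125 m
Load 3 — point force P=9 kN at a=32/3 m (b=L-a=16/3):
  y_3 = -Pbx(L²-b²-x²)/(6LEI)  [x≤a] = -9·(16/3)·(48/5)·(16²-(16/3)²-(48/5)²)/(6·16·50000) = -15232/1171875 m
Superposition: y = Σ y_i = 1469056/146484375 m ≈ 0.010029 m

y(48/5) = 1469056/146484375 m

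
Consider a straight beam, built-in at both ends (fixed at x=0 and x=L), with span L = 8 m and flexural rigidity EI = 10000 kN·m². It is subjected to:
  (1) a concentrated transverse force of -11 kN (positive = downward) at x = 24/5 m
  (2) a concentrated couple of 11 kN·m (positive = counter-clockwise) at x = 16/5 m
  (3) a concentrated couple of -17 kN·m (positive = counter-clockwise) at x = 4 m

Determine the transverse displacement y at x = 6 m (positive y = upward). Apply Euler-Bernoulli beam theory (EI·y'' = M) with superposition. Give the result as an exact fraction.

y(6) = 1599/1000000 m

Load 1 — point force P=-11 kN at a=24/5 m (b=L-a=16/5):
  y_1 = -Pa²(L-x)²(3bL-(3b+a)(L-x))/(6L³EI)  [x>a] = -(-11)·(24/5)²·(8-6)²·(3·(16/5)·8-(3·(16/5)+(24/5))·(8-6))/(6·8³·10000) = 99/62500 m
Load 2 — applied couple M₀=11 kN·m at a=16/5 m (b=L-a=24/5):
  y_2 = (R_Ax³/6 - M_Ax²/2 - M₀(x-a)²/2)/EI  [x>a] with R_A=99/50, M_A=33/25 = ((99/50)·6³/6 - (33/25)·6²/2 - 11·(6-(16/5))²/2)/10000 = 11/25000 m
Load 3 — applied couple M₀=-17 kN·m at a=4 m (b=L-a=4):
  y_3 = (R_Ax³/6 - M_Ax²/2 - M₀(x-a)²/2)/EI  [x>a] with R_A=-51/16, M_A=-17/4 = ((-51/16)·6³/6 - (-17/4)·6²/2 - (-17)·(6-4)²/2)/10000 = -17/40000 m
Superposition: y = Σ y_i = 1599/1000000 m ≈ 0.001599 m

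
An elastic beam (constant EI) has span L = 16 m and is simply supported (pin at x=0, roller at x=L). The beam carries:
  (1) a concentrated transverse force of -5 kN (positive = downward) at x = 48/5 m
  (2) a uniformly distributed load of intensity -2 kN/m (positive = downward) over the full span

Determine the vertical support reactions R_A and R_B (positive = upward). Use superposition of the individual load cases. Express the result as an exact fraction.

Load 1 — point force P=-5 kN at a=48/5 m (b=L-a=32/5):
  R_A = Pb/L = (-5)·(32/5)/16 = -2 kN
  R_B = Pa/L = (-5)·(48/5)/16 = -3 kN
Load 2 — uniform load w=-2 kN/m over full span:
  R_A = wL/2 = (-2)·16/2 = -16 kN
  R_B = wL/2 = (-2)·16/2 = -16 kN
Superposition: R_A = -18 kN, R_B = -19 kN

R_A = -18 kN, R_B = -19 kN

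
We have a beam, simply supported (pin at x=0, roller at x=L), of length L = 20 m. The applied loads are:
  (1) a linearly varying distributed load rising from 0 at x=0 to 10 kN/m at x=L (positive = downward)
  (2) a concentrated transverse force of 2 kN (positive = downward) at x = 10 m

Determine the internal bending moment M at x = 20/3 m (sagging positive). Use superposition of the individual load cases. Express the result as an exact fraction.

Load 1 — triangular load w₀=10 kN/m (0→w₀ over full span):
  M_1 = w₀Lx/6 - w₀x³/(6L) = 10·20·(20/3)/6 - 10·(20/3)³/(6·20) = 16000/81 kN·m
Load 2 — point force P=2 kN at a=10 m (b=L-a=10):
  M_2 = Pbx/L  [x≤a] = 2·10·(20/3)/20 = 20/3 kN·m
Superposition: M = Σ M_i = 16540/81 kN·m ≈ 204.197531 kN·m

M(20/3) = 16540/81 kN·m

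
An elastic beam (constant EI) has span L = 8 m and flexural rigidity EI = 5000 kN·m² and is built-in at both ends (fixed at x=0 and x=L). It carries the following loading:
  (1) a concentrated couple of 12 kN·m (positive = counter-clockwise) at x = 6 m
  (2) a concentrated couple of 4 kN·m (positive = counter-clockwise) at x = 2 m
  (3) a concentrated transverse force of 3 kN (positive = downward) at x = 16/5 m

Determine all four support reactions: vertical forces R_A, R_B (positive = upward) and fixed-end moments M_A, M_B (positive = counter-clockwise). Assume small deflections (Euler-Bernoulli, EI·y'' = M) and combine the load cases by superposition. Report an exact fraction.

Load 1 — applied couple M₀=12 kN·m at a=6 m (b=L-a=2):
  R_A = 6M₀ab/L³ = 6·12·6·2/8³ = 27/16 kN
  M_A = M₀b(2a-b)/L² = 12·2·(2·6-2)/8² = 15/4 kN·m
  R_B = -6M₀ab/L³ = -6·12·6·2/8³ = -27/16 kN
  M_B = M₀a(2b-a)/L² = 12·6·(2·2-6)/8² = -9/4 kN·m
Load 2 — applied couple M₀=4 kN·m at a=2 m (b=L-a=6):
  R_A = 6M₀ab/L³ = 6·4·2·6/8³ = 9/16 kN
  M_A = M₀b(2a-b)/L² = 4·6·(2·2-6)/8² = -3/4 kN·m
  R_B = -6M₀ab/L³ = -6·4·2·6/8³ = -9/16 kN
  M_B = M₀a(2b-a)/L² = 4·2·(2·6-2)/8² = 5/4 kN·m
Load 3 — point force P=3 kN at a=16/5 m (b=L-a=24/5):
  R_A = Pb²(3a+b)/L³ = 3·(24/5)²·(3·(16/5)+(24/5))/8³ = 243/125 kN
  M_A = Pab²/L² = 3·(16/5)·(24/5)²/8² = 432/125 kN·m
  R_B = Pa²(a+3b)/L³ = 3·(16/5)²·((16/5)+3·(24/5))/8³ = 132/125 kN
  M_B = -Pa²b/L² = -3·(16/5)²·(24/5)/8² = -288/125 kN·m
Superposition: R_A = 2097/500 kN, M_A = 807/125 kN·m, R_B = -597/500 kN, M_B = -413/125 kN·m

R_A = 2097/500 kN, M_A = 807/125 kN·m, R_B = -597/500 kN, M_B = -413/125 kN·m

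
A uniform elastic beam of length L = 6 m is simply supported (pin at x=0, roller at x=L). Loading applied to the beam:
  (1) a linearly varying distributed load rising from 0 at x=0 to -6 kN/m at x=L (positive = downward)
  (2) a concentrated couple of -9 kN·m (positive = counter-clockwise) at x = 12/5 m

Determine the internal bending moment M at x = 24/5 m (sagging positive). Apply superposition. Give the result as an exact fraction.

M(24/5) = -1071/125 kN·m

Load 1 — triangular load w₀=-6 kN/m (0→w₀ over full span):
  M_1 = w₀Lx/6 - w₀x³/(6L) = (-6)·6·(24/5)/6 - (-6)·(24/5)³/(6·6) = -1296/125 kN·m
Load 2 — applied couple M₀=-9 kN·m at a=12/5 m (b=L-a=18/5):
  M_2 = M₀x/L - M₀  [x>a] = (-9)·(24/5)/6 - (-9) = 9/5 kN·m
Superposition: M = Σ M_i = -1071/125 kN·m ≈ -8.568000 kN·m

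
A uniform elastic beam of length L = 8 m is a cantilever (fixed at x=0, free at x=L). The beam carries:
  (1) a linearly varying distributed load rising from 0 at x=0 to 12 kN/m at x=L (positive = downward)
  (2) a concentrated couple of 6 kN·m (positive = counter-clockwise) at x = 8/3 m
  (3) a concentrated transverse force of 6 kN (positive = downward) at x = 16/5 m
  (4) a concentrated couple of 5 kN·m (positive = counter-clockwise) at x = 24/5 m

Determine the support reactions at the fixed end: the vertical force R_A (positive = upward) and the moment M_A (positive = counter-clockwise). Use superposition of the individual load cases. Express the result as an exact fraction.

R_A = 54 kN, M_A = 1321/5 kN·m

Load 1 — triangular load w₀=12 kN/m (0→w₀ over full span):
  R_A = w₀L/2 = 12·8/2 = 48 kN
  M_A = w₀L²/3 = 12·8²/3 = 256 kN·m
Load 2 — applied couple M₀=6 kN·m at a=8/3 m (b=L-a=16/3):
  R_A = 0 kN
  M_A = -M₀ = -6 kN·m
Load 3 — point force P=6 kN at a=16/5 m (b=L-a=24/5):
  R_A = P = 6 kN
  M_A = Pa = 6·(16/5) = 96/5 kN·m
Load 4 — applied couple M₀=5 kN·m at a=24/5 m (b=L-a=16/5):
  R_A = 0 kN
  M_A = -M₀ = -5 kN·m
Superposition: R_A = 54 kN, M_A = 1321/5 kN·m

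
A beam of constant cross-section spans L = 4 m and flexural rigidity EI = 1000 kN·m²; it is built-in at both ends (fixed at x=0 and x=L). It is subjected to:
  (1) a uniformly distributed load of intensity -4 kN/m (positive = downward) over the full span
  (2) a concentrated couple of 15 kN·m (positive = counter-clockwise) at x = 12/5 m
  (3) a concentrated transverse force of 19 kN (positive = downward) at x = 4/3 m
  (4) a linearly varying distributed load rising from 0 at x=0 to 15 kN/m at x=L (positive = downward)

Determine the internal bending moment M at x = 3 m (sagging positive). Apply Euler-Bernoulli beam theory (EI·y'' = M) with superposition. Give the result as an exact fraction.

M(3) = -3073/1080 kN·m

Load 1 — uniform load w=-4 kN/m over full span:
  M_1 = wLx/2 - wL²/12 - wx²/2 = (-4)·4·3/2 - (-4)·4²/12 - (-4)·3²/2 = -2/3 kN·m
Load 2 — applied couple M₀=15 kN·m at a=12/5 m (b=L-a=8/5):
  M_2 = R_Ax - M_A - M₀  [x>a] with R_A=27/5, M_A=24/5 = (27/5)·3 - (24/5) - 15 = -18/5 kN·m
Load 3 — point force P=19 kN at a=4/3 m (b=L-a=8/3):
  M_3 = Pa²(a+3b)(L-x)/L³ - Pa²b/L²  [x>a] = 19·(4/3)²·((4/3)+3·(8/3))·(4-3)/4³ - 19·(4/3)²·(8/3)/4² = -19/27 kN·m
Load 4 — triangular load w₀=15 kN/m (0→w₀ over full span):
  M_4 = 3w₀Lx/20 - w₀L²/30 - w₀x³/(6L) = 3·15·4·3/20 - 15·4²/30 - 15·3³/(6·4) = 17/8 kN·m
Superposition: M = Σ M_i = -3073/1080 kN·m ≈ -2.845370 kN·m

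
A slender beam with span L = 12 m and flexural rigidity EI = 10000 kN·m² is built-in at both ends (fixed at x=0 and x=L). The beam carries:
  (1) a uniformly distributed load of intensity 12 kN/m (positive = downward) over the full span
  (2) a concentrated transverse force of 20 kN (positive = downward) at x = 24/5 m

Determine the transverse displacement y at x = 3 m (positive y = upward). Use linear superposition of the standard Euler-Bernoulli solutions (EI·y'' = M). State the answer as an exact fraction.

Load 1 — uniform load w=12 kN/m over full span:
  y_1 = -wx²(L-x)²/(24EI) = -12·3²·(12-3)²/(24·10000) = -729/20000 m
Load 2 — point force P=20 kN at a=24/5 m (b=L-a=36/5):
  y_2 = -Pb²x²(3aL-(3a+b)x)/(6L³EI)  [x≤a] = -20·(36/5)²·3²·(3·(24/5)·12-(3·(24/5)+(36/5))·3)/(6·12³·10000) = -243/25000 m
Superposition: y = Σ y_i = -4617/100000 m ≈ -0.046170 m

y(3) = -4617/100000 m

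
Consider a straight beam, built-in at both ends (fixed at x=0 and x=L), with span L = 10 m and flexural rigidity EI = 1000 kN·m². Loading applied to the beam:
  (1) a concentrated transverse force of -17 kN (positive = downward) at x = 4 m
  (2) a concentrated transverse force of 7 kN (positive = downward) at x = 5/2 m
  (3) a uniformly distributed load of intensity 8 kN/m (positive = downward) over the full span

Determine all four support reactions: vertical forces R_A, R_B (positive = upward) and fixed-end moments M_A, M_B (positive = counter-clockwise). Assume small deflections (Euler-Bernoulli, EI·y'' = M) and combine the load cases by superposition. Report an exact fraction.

Load 1 — point force P=-17 kN at a=4 m (b=L-a=6):
  R_A = Pb²(3a+b)/L³ = (-17)·6²·(3·4+6)/10³ = -1377/125 kN
  M_A = Pab²/L² = (-17)·4·6²/10² = -612/25 kN·m
  R_B = Pa²(a+3b)/L³ = (-17)·4²·(4+3·6)/10³ = -748/125 kN
  M_B = -Pa²b/L² = -(-17)·4²·6/10² = 408/25 kN·m
Load 2 — point force P=7 kN at a=5/2 m (b=L-a=15/2):
  R_A = Pb²(3a+b)/L³ = 7·(15/2)²·(3·(5/2)+(15/2))/10³ = 189/32 kN
  M_A = Pab²/L² = 7·(5/2)·(15/2)²/10² = 315/32 kN·m
  R_B = Pa²(a+3b)/L³ = 7·(5/2)²·((5/2)+3·(15/2))/10³ = 35/32 kN
  M_B = -Pa²b/L² = -7·(5/2)²·(15/2)/10² = -105/32 kN·m
Load 3 — uniform load w=8 kN/m over full span:
  R_A = wL/2 = 8·10/2 = 40 kN
  M_A = wL²/12 = 8·10²/12 = 200/3 kN·m
  R_B = wL/2 = 8·10/2 = 40 kN
  M_B = -wL²/12 = -8·10²/12 = -200/3 kN·m
Superposition: R_A = 139561/4000 kN, M_A = 124873/2400 kN·m, R_B = 140439/4000 kN, M_B = -128707/2400 kN·m

R_A = 139561/4000 kN, M_A = 124873/2400 kN·m, R_B = 140439/4000 kN, M_B = -128707/2400 kN·m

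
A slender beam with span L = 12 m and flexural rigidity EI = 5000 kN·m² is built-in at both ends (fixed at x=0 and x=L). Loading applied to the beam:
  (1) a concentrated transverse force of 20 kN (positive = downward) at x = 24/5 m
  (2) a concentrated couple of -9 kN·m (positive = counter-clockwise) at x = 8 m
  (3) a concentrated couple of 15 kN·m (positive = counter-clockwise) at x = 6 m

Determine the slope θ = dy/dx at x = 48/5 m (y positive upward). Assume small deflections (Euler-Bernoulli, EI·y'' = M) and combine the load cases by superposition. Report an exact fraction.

Load 1 — point force P=20 kN at a=24/5 m (b=L-a=36/5):
  θ_1 = Pa²(L-x)(2bL-(3b+a)(L-x))/(2L³EI)  [x>a] = 20·(24/5)²·(12-(48/5))·(2·(36/5)·12-(3·(36/5)+(24/5))·(12-(48/5)))/(2·12³·5000) = 2736/390625 rad
Load 2 — applied couple M₀=-9 kN·m at a=8 m (b=L-a=4):
  θ_2 = (R_Ax²/2 - M_Ax - M₀(x-a))/EI  [x>a] with R_A=-1, M_A=-3 = ((-1)·(48/5)²/2 - (-3)·(48/5) - (-9)·((48/5)-8))/5000 = -9/15625 rad
Load 3 — applied couple M₀=15 kN·m at a=6 m (b=L-a=6):
  θ_3 = (R_Ax²/2 - M_Ax - M₀(x-a))/EI  [x>a] with R_A=15/8, M_A=15/4 = ((15/8)·(48/5)²/2 - (15/4)·(48/5) - 15·((48/5)-6))/5000 = -9/12500 rad
Superposition: θ = Σ θ_i = 8919/1562500 rad ≈ 0.005708 rad

θ(48/5) = 8919/1562500 rad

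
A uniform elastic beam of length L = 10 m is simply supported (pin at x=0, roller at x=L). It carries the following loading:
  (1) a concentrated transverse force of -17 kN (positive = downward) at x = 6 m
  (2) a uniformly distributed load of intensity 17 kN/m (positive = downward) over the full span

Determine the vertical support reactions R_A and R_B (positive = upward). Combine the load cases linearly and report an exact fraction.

Load 1 — point force P=-17 kN at a=6 m (b=L-a=4):
  R_A = Pb/L = (-17)·4/10 = -34/5 kN
  R_B = Pa/L = (-17)·6/10 = -51/5 kN
Load 2 — uniform load w=17 kN/m over full span:
  R_A = wL/2 = 17·10/2 = 85 kN
  R_B = wL/2 = 17·10/2 = 85 kN
Superposition: R_A = 391/5 kN, R_B = 374/5 kN

R_A = 391/5 kN, R_B = 374/5 kN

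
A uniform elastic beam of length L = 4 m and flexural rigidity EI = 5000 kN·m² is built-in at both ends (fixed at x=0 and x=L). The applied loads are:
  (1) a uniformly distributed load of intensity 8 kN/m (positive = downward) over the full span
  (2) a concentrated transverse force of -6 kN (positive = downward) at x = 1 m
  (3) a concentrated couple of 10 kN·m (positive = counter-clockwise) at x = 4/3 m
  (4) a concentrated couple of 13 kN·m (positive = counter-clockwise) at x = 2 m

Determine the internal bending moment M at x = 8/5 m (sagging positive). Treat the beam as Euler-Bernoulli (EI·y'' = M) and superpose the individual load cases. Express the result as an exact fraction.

M(8/5) = 2071/600 kN·m

Load 1 — uniform load w=8 kN/m over full span:
  M_1 = wLx/2 - wL²/12 - wx²/2 = 8·4·(8/5)/2 - 8·4²/12 - 8·(8/5)²/2 = 352/75 kN·m
Load 2 — point force P=-6 kN at a=1 m (b=L-a=3):
  M_2 = Pa²(a+3b)(L-x)/L³ - Pa²b/L²  [x>a] = (-6)·1²·(1+3·3)·(4-(8/5))/4³ - (-6)·1²·3/4² = -9/8 kN·m
Load 3 — applied couple M₀=10 kN·m at a=4/3 m (b=L-a=8/3):
  M_3 = R_Ax - M_A - M₀  [x>a] with R_A=10/3, M_A=0 = (10/3)·(8/5) - 0 - 10 = -14/3 kN·m
Load 4 — applied couple M₀=13 kN·m at a=2 m (b=L-a=2):
  M_4 = R_Ax - M_A  [x≤a] with R_A=39/8, M_A=13/4 = (39/8)·(8/5) - (13/4) = 91/20 kN·m
Superposition: M = Σ M_i = 2071/600 kN·m ≈ 3.451667 kN·m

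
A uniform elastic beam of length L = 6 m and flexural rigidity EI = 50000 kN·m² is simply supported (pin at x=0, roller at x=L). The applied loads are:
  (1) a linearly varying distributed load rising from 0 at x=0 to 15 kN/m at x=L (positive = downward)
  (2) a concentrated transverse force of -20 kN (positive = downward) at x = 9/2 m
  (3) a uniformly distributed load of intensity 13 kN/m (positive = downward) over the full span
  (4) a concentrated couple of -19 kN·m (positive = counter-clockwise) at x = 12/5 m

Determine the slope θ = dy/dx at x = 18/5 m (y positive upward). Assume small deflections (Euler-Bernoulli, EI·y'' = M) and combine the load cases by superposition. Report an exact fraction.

θ(18/5) = 47821/50000000 rad

Load 1 — triangular load w₀=15 kN/m (0→w₀ over full span):
  θ_1 = -w₀(7L⁴-30L²x²+15x⁴)/(360LEI) = -15·(7·6⁴-30·6²·(18/5)²+15·(18/5)⁴)/(360·6·50000) = 261/781250 rad
Load 2 — point force P=-20 kN at a=9/2 m (b=L-a=3/2):
  θ_2 = -Pb(L²-b²-3x²)/(6LEI)  [x≤a] = -(-20)·(3/2)·(6²-(3/2)²-3·(18/5)²)/(6·6·50000) = -171/2000000 rad
Load 3 — uniform load w=13 kN/m over full span:
  θ_3 = -w(L³-6Lx²+4x³)/(24EI) = -13·(6³-6·6·(18/5)²+4·(18/5)³)/(24·50000) = 4329/6250000 rad
Load 4 — applied couple M₀=-19 kN·m at a=12/5 m (b=L-a=18/5):
  θ_4 = (M₀x²/(2L)-M₀(x-a)+C₁)/EI  [x>a] with C₁=M₀(3b²-L²)/(6L)=-38/25 = ((-19)·(18/5)²/(2·6)-(-19)·((18/5)-(12/5))+(-38/25))/50000 = 19/1250000 rad
Superposition: θ = Σ θ_i = 47821/50000000 rad ≈ 0.000956 rad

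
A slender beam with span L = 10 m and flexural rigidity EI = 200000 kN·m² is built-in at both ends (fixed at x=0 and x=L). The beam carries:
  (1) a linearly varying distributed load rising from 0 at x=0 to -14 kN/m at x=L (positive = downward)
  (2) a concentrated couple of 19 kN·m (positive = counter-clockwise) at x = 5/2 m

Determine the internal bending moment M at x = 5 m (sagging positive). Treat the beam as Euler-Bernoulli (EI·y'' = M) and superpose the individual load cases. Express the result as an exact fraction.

M(5) = -407/12 kN·m

Load 1 — triangular load w₀=-14 kN/m (0→w₀ over full span):
  M_1 = 3w₀Lx/20 - w₀L²/30 - w₀x³/(6L) = 3·(-14)·10·5/20 - (-14)·10²/30 - (-14)·5³/(6·10) = -175/6 kN·m
Load 2 — applied couple M₀=19 kN·m at a=5/2 m (b=L-a=15/2):
  M_2 = R_Ax - M_A - M₀  [x>a] with R_A=171/80, M_A=-57/16 = (171/80)·5 - (-57/16) - 19 = -19/4 kN·m
Superposition: M = Σ M_i = -407/12 kN·m ≈ -33.916667 kN·m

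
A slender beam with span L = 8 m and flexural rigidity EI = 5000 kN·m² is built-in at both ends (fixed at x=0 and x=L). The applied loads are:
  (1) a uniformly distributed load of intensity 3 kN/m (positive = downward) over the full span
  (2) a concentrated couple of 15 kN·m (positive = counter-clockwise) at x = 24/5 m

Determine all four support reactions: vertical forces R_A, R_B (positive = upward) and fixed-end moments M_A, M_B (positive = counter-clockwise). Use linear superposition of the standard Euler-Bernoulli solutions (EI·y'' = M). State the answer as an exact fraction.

Load 1 — uniform load w=3 kN/m over full span:
  R_A = wL/2 = 3·8/2 = 12 kN
  M_A = wL²/12 = 3·8²/12 = 16 kN·m
  R_B = wL/2 = 3·8/2 = 12 kN
  M_B = -wL²/12 = -3·8²/12 = -16 kN·m
Load 2 — applied couple M₀=15 kN·m at a=24/5 m (b=L-a=16/5):
  R_A = 6M₀ab/L³ = 6·15·(24/5)·(16/5)/8³ = 27/10 kN
  M_A = M₀b(2a-b)/L² = 15·(16/5)·(2·(24/5)-(16/5))/8² = 24/5 kN·m
  R_B = -6M₀ab/L³ = -6·15·(24/5)·(16/5)/8³ = -27/10 kN
  M_B = M₀a(2b-a)/L² = 15·(24/5)·(2·(16/5)-(24/5))/8² = 9/5 kN·m
Superposition: R_A = 147/10 kN, M_A = 104/5 kN·m, R_B = 93/10 kN, M_B = -71/5 kN·m

R_A = 147/10 kN, M_A = 104/5 kN·m, R_B = 93/10 kN, M_B = -71/5 kN·m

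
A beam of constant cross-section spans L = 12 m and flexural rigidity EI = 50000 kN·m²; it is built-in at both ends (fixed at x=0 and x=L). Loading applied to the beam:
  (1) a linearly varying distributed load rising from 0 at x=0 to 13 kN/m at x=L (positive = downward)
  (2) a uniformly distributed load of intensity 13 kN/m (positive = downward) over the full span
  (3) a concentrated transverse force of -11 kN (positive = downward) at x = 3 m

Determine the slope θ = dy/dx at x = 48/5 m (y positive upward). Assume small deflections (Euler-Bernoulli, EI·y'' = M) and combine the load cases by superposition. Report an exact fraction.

θ(48/5) = 332073/62500000 rad

Load 1 — triangular load w₀=13 kN/m (0→w₀ over full span):
  θ_1 = -w₀(2x(L-x)(L-2x)(x+2L)+x²(L-x)²)/(120LEI) = -13·(2·(48/5)·(12-(48/5))·(12-2·(48/5))·((48/5)+2·12)+(48/5)²·(12-(48/5))²)/(120·12·50000) = 3744/1953125 rad
Load 2 — uniform load w=13 kN/m over full span:
  θ_2 = -wx(L-x)(L-2x)/(12EI) = -13·(48/5)·(12-(48/5))·(12-2·(48/5))/(12·50000) = 1404/390625 rad
Load 3 — point force P=-11 kN at a=3 m (b=L-a=9):
  θ_3 = Pa²(L-x)(2bL-(3b+a)(L-x))/(2L³EI)  [x>a] = (-11)·3²·(12-(48/5))·(2·9·12-(3·9+3)·(12-(48/5)))/(2·12³·50000) = -99/500000 rad
Superposition: θ = Σ θ_i = 332073/62500000 rad ≈ 0.005313 rad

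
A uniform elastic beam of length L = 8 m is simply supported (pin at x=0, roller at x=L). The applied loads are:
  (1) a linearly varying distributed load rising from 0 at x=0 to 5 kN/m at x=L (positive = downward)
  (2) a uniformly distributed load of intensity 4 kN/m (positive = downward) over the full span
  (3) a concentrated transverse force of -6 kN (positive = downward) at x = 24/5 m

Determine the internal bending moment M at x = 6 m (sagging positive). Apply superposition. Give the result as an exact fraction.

Load 1 — triangular load w₀=5 kN/m (0→w₀ over full span):
  M_1 = w₀Lx/6 - w₀x³/(6L) = 5·8·6/6 - 5·6³/(6·8) = 35/2 kN·m
Load 2 — uniform load w=4 kN/m over full span:
  M_2 = wx(L-x)/2 = 4·6·(8-6)/2 = 24 kN·m
Load 3 — point force P=-6 kN at a=24/5 m (b=L-a=16/5):
  M_3 = Pa(L-x)/L  [x>a] = (-6)·(24/5)·(8-6)/8 = -36/5 kN·m
Superposition: M = Σ M_i = 343/10 kN·m ≈ 34.300000 kN·m

M(6) = 343/10 kN·m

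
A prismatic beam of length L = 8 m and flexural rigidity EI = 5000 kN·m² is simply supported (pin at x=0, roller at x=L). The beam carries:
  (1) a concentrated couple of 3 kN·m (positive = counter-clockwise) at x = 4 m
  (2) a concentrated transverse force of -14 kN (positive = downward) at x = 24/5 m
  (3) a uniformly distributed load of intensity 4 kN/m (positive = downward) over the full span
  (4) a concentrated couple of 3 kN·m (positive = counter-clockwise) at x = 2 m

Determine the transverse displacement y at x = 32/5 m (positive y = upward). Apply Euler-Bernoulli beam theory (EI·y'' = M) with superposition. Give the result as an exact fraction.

Load 1 — applied couple M₀=3 kN·m at a=4 m (b=L-a=4):
  y_1 = (M₀x³/(6L)-M₀(x-a)²/2+C₁x)/EI  [x>a] with C₁=M₀(3b²-L²)/(6L)=-1 = (3·(32/5)³/(6·8)-3·((32/5)-4)²/2+(-1)·(32/5))/5000 = 21/78125 m
Load 2 — point force P=-14 kN at a=24/5 m (b=L-a=16/5):
  y_2 = -Pa(L-x)(2Lx-a²-x²)/(6LEI)  [x>a] = -(-14)·(24/5)·(8-(32/5))·(2·8·(32/5)-(24/5)²-(32/5)²)/(6·8·5000) = 1344/78125 m
Load 3 — uniform load w=4 kN/m over full span:
  y_3 = -wx(L³-2Lx²+x³)/(24EI) = -4·(32/5)·(8³-2·8·(32/5)²+(32/5)³)/(24·5000) = -29696/1171875 m
Load 4 — applied couple M₀=3 kN·m at a=2 m (b=L-a=6):
  y_4 = (M₀x³/(6L)-M₀(x-a)²/2+C₁x)/EI  [x>a] with C₁=M₀(3b²-L²)/(6L)=11/4 = (3·(32/5)³/(6·8)-3·((32/5)-2)²/2+(11/4)·(32/5))/5000 = 309/312500 m
Superposition: y = Σ y_i = -32249/4687500 m ≈ -0.006880 m

y(32/5) = -32249/4687500 m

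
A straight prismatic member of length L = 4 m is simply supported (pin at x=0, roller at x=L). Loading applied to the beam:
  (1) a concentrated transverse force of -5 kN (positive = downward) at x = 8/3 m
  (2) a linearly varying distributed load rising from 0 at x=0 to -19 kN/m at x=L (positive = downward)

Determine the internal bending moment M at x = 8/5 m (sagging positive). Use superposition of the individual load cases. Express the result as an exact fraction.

Load 1 — point force P=-5 kN at a=8/3 m (b=L-a=4/3):
  M_1 = Pbx/L  [x≤a] = (-5)·(4/3)·(8/5)/4 = -8/3 kN·m
Load 2 — triangular load w₀=-19 kN/m (0→w₀ over full span):
  M_2 = w₀Lx/6 - w₀x³/(6L) = (-19)·4·(8/5)/6 - (-19)·(8/5)³/(6·4) = -2128/125 kN·m
Superposition: M = Σ M_i = -7384/375 kN·m ≈ -19.690667 kN·m

M(8/5) = -7384/375 kN·m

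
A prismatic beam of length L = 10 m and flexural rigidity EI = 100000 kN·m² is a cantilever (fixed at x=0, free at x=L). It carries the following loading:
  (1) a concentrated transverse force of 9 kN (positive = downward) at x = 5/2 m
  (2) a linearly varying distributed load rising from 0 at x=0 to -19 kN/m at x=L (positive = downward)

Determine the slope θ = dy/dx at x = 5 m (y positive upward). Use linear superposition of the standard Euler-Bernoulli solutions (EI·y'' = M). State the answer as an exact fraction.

Load 1 — point force P=9 kN at a=5/2 m (b=L-a=15/2):
  θ_1 = -Pa²/(2EI)  [x>a] = -9·(5/2)²/(2·100000) = -9/32000 rad
Load 2 — triangular load w₀=-19 kN/m (0→w₀ over full span):
  θ_2 = (w₀Lx²/4-w₀L²x/3-w₀x⁴/(24L))/EI = ((-19)·10·5²/4-(-19)·10²·5/3-(-19)·5⁴/(24·10))/100000 = 779/38400 rad
Superposition: θ = Σ θ_i = 3841/192000 rad ≈ 0.020005 rad

θ(5) = 3841/192000 rad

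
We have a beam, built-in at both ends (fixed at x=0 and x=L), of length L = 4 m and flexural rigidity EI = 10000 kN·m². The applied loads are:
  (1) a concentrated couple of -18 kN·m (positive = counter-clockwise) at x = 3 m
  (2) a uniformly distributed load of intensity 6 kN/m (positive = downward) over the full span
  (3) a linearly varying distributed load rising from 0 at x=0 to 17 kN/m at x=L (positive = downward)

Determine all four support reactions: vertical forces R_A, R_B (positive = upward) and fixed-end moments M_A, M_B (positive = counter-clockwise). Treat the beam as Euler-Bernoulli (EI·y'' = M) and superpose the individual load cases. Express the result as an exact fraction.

R_A = 1371/80 kN, M_A = 1373/120 kN·m, R_B = 3269/80 kN, M_B = -729/40 kN·m

Load 1 — applied couple M₀=-18 kN·m at a=3 m (b=L-a=1):
  R_A = 6M₀ab/L³ = 6·(-18)·3·1/4³ = -81/16 kN
  M_A = M₀b(2a-b)/L² = (-18)·1·(2·3-1)/4² = -45/8 kN·m
  R_B = -6M₀ab/L³ = -6·(-18)·3·1/4³ = 81/16 kN
  M_B = M₀a(2b-a)/L² = (-18)·3·(2·1-3)/4² = 27/8 kN·m
Load 2 — uniform load w=6 kN/m over full span:
  R_A = wL/2 = 6·4/2 = 12 kN
  M_A = wL²/12 = 6·4²/12 = 8 kN·m
  R_B = wL/2 = 6·4/2 = 12 kN
  M_B = -wL²/12 = -6·4²/12 = -8 kN·m
Load 3 — triangular load w₀=17 kN/m (0→w₀ over full span):
  R_A = 3w₀L/20 = 3·17·4/20 = 51/5 kN
  M_A = w₀L²/30 = 17·4²/30 = 136/15 kN·m
  R_B = 7w₀L/20 = 7·17·4/20 = 119/5 kN
  M_B = -w₀L²/20 = -17·4²/20 = -68/5 kN·m
Superposition: R_A = 1371/80 kN, M_A = 1373/120 kN·m, R_B = 3269/80 kN, M_B = -729/40 kN·m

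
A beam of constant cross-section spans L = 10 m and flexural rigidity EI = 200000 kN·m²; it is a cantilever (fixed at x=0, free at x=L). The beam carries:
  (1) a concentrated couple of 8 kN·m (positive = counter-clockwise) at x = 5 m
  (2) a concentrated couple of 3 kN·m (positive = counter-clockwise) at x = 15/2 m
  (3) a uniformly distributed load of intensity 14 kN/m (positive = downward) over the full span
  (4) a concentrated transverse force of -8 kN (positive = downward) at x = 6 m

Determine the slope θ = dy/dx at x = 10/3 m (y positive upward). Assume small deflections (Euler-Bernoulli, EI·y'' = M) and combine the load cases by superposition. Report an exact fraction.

θ(10/3) = -12067/1620000 rad

Load 1 — applied couple M₀=8 kN·m at a=5 m (b=L-a=5):
  θ_1 = M₀x/EI  [x≤a] = 8·(10/3)/200000 = 1/7500 rad
Load 2 — applied couple M₀=3 kN·m at a=15/2 m (b=L-a=5/2):
  θ_2 = M₀x/EI  [x≤a] = 3·(10/3)/200000 = 1/20000 rad
Load 3 — uniform load w=14 kN/m over full span:
  θ_3 = -wx(x²-3Lx+3L²)/(6EI) = -14·(10/3)·((10/3)²-3·10·(10/3)+3·10²)/(6·200000) = -133/16200 rad
Load 4 — point force P=-8 kN at a=6 m (b=L-a=4):
  θ_4 = -Px(2a-x)/(2EI)  [x≤a] = -(-8)·(10/3)·(2·6-(10/3))/(2·200000) = 13/22500 rad
Superposition: θ = Σ θ_i = -12067/1620000 rad ≈ -0.007449 rad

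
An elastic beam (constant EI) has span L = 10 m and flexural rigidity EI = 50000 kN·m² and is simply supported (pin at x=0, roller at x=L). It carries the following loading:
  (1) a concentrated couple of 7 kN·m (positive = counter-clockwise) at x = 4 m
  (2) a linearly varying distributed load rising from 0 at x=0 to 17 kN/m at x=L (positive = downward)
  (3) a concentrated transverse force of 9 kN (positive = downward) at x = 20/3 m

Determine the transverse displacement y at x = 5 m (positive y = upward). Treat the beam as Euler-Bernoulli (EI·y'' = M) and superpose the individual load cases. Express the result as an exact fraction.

y(5) = -180107/7200000 m

Load 1 — applied couple M₀=7 kN·m at a=4 m (b=L-a=6):
  y_1 = (M₀x³/(6L)-M₀(x-a)²/2+C₁x)/EI  [x>a] with C₁=M₀(3b²-L²)/(6L)=14/15 = (7·5³/(6·10)-7·(5-4)²/2+(14/15)·5)/50000 = 63/200000 m
Load 2 — triangular load w₀=17 kN/m (0→w₀ over full span):
  y_2 = -w₀x(7L⁴-10L²x²+3x⁴)/(360LEI) = -17·5·(7·10⁴-10·10²·5²+3·5⁴)/(360·10·50000) = -17/768 m
Load 3 — point force P=9 kN at a=20/3 m (b=L-a=10/3):
  y_3 = -Pbx(L²-b²-x²)/(6LEI)  [x≤a] = -9·(10/3)·5·(10²-(10/3)²-5²)/(6·10·50000) = -23/7200 m
Superposition: y = Σ y_i = -180107/7200000 m ≈ -0.025015 m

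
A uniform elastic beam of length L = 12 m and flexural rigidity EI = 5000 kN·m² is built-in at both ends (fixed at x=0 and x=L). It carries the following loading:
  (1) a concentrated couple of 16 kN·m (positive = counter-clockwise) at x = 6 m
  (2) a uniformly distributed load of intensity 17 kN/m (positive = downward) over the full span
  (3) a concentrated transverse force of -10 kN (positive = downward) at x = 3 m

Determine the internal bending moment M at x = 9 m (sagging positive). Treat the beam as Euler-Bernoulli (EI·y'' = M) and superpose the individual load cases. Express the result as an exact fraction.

M(9) = 391/16 kN·m

Load 1 — applied couple M₀=16 kN·m at a=6 m (b=L-a=6):
  M_1 = R_Ax - M_A - M₀  [x>a] with R_A=2, M_A=4 = 2·9 - 4 - 16 = -2 kN·m
Load 2 — uniform load w=17 kN/m over full span:
  M_2 = wLx/2 - wL²/12 - wx²/2 = 17·12·9/2 - 17·12²/12 - 17·9²/2 = 51/2 kN·m
Load 3 — point force P=-10 kN at a=3 m (b=L-a=9):
  M_3 = Pa²(a+3b)(L-x)/L³ - Pa²b/L²  [x>a] = (-10)·3²·(3+3·9)·(12-9)/12³ - (-10)·3²·9/12² = 15/16 kN·m
Superposition: M = Σ M_i = 391/16 kN·m ≈ 24.437500 kN·m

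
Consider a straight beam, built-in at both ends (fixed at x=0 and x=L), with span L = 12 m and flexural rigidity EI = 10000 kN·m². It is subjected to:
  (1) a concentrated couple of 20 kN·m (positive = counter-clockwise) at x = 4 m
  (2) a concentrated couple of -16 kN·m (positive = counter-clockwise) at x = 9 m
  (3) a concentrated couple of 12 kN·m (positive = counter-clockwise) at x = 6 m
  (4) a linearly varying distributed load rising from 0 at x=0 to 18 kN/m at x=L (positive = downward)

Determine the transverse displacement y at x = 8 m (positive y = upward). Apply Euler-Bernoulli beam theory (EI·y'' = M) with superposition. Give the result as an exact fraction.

y(8) = -5737/168750 m

Load 1 — applied couple M₀=20 kN·m at a=4 m (b=L-a=8):
  y_1 = (R_Ax³/6 - M_Ax²/2 - M₀(x-a)²/2)/EI  [x>a] with R_A=20/9, M_A=0 = ((20/9)·8³/6 - 0·8²/2 - 20·(8-4)²/2)/10000 = 2/675 m
Load 2 — applied couple M₀=-16 kN·m at a=9 m (b=L-a=3):
  y_2 = (R_Ax³/6 - M_Ax²/2)/EI  [x≤a] with R_A=-3/2, M_A=-5 = ((-3/2)·8³/6 - (-5)·8²/2)/10000 = 2/625 m
Load 3 — applied couple M₀=12 kN·m at a=6 m (b=L-a=6):
  y_3 = (R_Ax³/6 - M_Ax²/2 - M₀(x-a)²/2)/EI  [x>a] with R_A=3/2, M_A=3 = ((3/2)·8³/6 - 3·8²/2 - 12·(8-6)²/2)/10000 = 1/1250 m
Load 4 — triangular load w₀=18 kN/m (0→w₀ over full span):
  y_4 = -w₀x²(L-x)²(x+2L)/(120LEI) = -18·8²·(12-8)²·(8+2·12)/(120·12·10000) = -128/3125 m
Superposition: y = Σ y_i = -5737/168750 m ≈ -0.033997 m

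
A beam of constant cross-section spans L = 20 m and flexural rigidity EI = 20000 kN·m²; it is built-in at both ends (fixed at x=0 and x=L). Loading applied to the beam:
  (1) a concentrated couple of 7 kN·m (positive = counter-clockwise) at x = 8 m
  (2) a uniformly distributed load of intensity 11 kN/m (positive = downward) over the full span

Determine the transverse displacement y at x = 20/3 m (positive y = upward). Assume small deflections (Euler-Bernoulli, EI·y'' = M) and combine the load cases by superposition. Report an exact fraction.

y(20/3) = -109811/607500 m

Load 1 — applied couple M₀=7 kN·m at a=8 m (b=L-a=12):
  y_1 = (R_Ax³/6 - M_Ax²/2)/EI  [x≤a] with R_A=63/125, M_A=21/25 = ((63/125)·(20/3)³/6 - (21/25)·(20/3)²/2)/20000 = 7/22500 m
Load 2 — uniform load w=11 kN/m over full span:
  y_2 = -wx²(L-x)²/(24EI) = -11·(20/3)²·(20-(20/3))²/(24·20000) = -44/243 m
Superposition: y = Σ y_i = -109811/607500 m ≈ -0.180759 m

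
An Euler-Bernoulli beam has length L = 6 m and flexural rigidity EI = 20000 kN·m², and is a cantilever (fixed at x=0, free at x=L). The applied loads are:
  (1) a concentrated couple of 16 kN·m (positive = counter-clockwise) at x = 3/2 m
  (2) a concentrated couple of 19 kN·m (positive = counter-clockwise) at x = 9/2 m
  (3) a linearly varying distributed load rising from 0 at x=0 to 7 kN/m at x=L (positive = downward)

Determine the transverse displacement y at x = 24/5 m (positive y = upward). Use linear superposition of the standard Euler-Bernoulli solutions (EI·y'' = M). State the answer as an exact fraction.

y(24/5) = -36269451/2500000000 m

Load 1 — applied couple M₀=16 kN·m at a=3/2 m (b=L-a=9/2):
  y_1 = M₀a(2x-a)/(2EI)  [x>a] = 16·(3/2)·(2·(24/5)-(3/2))/(2·20000) = 243/50000 m
Load 2 — applied couple M₀=19 kN·m at a=9/2 m (b=L-a=3/2):
  y_2 = M₀a(2x-a)/(2EI)  [x>a] = 19·(9/2)·(2·(24/5)-(9/2))/(2·20000) = 8721/800000 m
Load 3 — triangular load w₀=7 kN/m (0→w₀ over full span):
  y_3 = (w₀Lx³/12-w₀L²x²/6-w₀x⁵/(120L))/EI = (7·6·(24/5)³/12-7·6²·(24/5)²/6-7·(24/5)⁵/(120·6))/20000 = -295596/9765625 m
Superposition: y = Σ y_i = -36269451/2500000000 m ≈ -0.014508 m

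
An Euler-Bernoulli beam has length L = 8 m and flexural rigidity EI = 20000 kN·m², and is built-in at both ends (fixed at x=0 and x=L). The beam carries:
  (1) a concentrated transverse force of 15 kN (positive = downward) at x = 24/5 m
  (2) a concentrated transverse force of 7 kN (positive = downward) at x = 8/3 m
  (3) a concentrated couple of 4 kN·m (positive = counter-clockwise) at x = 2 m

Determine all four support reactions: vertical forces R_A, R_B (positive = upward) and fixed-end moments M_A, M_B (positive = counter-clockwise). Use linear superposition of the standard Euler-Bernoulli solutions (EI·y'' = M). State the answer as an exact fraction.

Load 1 — point force P=15 kN at a=24/5 m (b=L-a=16/5):
  R_A = Pb²(3a+b)/L³ = 15·(16/5)²·(3·(24/5)+(16/5))/8³ = 132/25 kN
  M_A = Pab²/L² = 15·(24/5)·(16/5)²/8² = 288/25 kN·m
  R_B = Pa²(a+3b)/L³ = 15·(24/5)²·((24/5)+3·(16/5))/8³ = 243/25 kN
  M_B = -Pa²b/L² = -15·(24/5)²·(16/5)/8² = -432/25 kN·m
Load 2 — point force P=7 kN at a=8/3 m (b=L-a=16/3):
  R_A = Pb²(3a+b)/L³ = 7·(16/3)²·(3·(8/3)+(16/3))/8³ = 140/27 kN
  M_A = Pab²/L² = 7·(8/3)·(16/3)²/8² = 224/27 kN·m
  R_B = Pa²(a+3b)/L³ = 7·(8/3)²·((8/3)+3·(16/3))/8³ = 49/27 kN
  M_B = -Pa²b/L² = -7·(8/3)²·(16/3)/8² = -112/27 kN·m
Load 3 — applied couple M₀=4 kN·m at a=2 m (b=L-a=6):
  R_A = 6M₀ab/L³ = 6·4·2·6/8³ = 9/16 kN
  M_A = M₀b(2a-b)/L² = 4·6·(2·2-6)/8² = -3/4 kN·m
  R_B = -6M₀ab/L³ = -6·4·2·6/8³ = -9/16 kN
  M_B = M₀a(2b-a)/L² = 4·2·(2·6-2)/8² = 5/4 kN·m
Superposition: R_A = 119099/10800 kN, M_A = 51479/2700 kN·m, R_B = 118501/10800 kN, M_B = -54481/2700 kN·m

R_A = 119099/10800 kN, M_A = 51479/2700 kN·m, R_B = 118501/10800 kN, M_B = -54481/2700 kN·m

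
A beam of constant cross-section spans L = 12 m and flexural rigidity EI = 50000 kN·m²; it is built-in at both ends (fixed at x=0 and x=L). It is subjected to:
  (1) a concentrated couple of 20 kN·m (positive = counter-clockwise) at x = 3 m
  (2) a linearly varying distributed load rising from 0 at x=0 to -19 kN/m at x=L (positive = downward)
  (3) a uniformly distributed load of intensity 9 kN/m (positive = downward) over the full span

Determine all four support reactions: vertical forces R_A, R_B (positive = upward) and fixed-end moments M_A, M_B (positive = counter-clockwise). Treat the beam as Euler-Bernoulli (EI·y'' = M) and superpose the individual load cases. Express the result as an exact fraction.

R_A = 867/40 kN, M_A = 261/20 kN·m, R_B = -1107/40 kN, M_B = 701/20 kN·m

Load 1 — applied couple M₀=20 kN·m at a=3 m (b=L-a=9):
  R_A = 6M₀ab/L³ = 6·20·3·9/12³ = 15/8 kN
  M_A = M₀b(2a-b)/L² = 20·9·(2·3-9)/12² = -15/4 kN·m
  R_B = -6M₀ab/L³ = -6·20·3·9/12³ = -15/8 kN
  M_B = M₀a(2b-a)/L² = 20·3·(2·9-3)/12² = 25/4 kN·m
Load 2 — triangular load w₀=-19 kN/m (0→w₀ over full span):
  R_A = 3w₀L/20 = 3·(-19)·12/20 = -171/5 kN
  M_A = w₀L²/30 = (-19)·12²/30 = -456/5 kN·m
  R_B = 7w₀L/20 = 7·(-19)·12/20 = -399/5 kN
  M_B = -w₀L²/20 = -(-19)·12²/20 = 684/5 kN·m
Load 3 — uniform load w=9 kN/m over full span:
  R_A = wL/2 = 9·12/2 = 54 kN
  M_A = wL²/12 = 9·12²/12 = 108 kN·m
  R_B = wL/2 = 9·12/2 = 54 kN
  M_B = -wL²/12 = -9·12²/12 = -108 kN·m
Superposition: R_A = 867/40 kN, M_A = 261/20 kN·m, R_B = -1107/40 kN, M_B = 701/20 kN·m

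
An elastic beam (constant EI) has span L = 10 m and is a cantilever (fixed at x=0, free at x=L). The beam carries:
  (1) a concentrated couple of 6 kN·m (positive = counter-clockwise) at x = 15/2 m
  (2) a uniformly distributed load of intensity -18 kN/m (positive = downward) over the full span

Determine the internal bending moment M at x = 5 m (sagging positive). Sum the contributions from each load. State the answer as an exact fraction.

M(5) = 231 kN·m

Load 1 — applied couple M₀=6 kN·m at a=15/2 m (b=L-a=5/2):
  M_1 = M₀  [x≤a] = 6 = 6 kN·m
Load 2 — uniform load w=-18 kN/m over full span:
  M_2 = -w(L-x)²/2 = -(-18)·(10-5)²/2 = 225 kN·m
Superposition: M = Σ M_i = 231 kN·m ≈ 231.000000 kN·m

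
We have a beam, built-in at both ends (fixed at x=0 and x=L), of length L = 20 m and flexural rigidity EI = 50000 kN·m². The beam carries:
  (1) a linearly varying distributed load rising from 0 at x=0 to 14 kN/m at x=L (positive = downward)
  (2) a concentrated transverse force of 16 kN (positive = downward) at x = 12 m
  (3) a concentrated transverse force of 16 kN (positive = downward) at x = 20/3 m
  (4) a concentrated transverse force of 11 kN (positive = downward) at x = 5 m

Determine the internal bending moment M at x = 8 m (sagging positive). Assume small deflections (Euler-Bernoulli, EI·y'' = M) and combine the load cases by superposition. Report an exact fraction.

Load 1 — triangular load w₀=14 kN/m (0→w₀ over full span):
  M_1 = 3w₀Lx/20 - w₀L²/30 - w₀x³/(6L) = 3·14·20·8/20 - 14·20²/30 - 14·8³/(6·20) = 448/5 kN·m
Load 2 — point force P=16 kN at a=12 m (b=L-a=8):
  M_2 = Pb²(3a+b)x/L³ - Pab²/L²  [x≤a] = 16·8²·(3·12+8)·8/20³ - 16·12·8²/20² = 1792/125 kN·m
Load 3 — point force P=16 kN at a=20/3 m (b=L-a=40/3):
  M_3 = Pa²(a+3b)(L-x)/L³ - Pa²b/L²  [x>a] = 16·(20/3)²·((20/3)+3·(40/3))·(20-8)/20³ - 16·(20/3)²·(40/3)/20² = 704/27 kN·m
Load 4 — point force P=11 kN at a=5 m (b=L-a=15):
  M_4 = Pa²(a+3b)(L-x)/L³ - Pa²b/L²  [x>a] = 11·5²·(5+3·15)·(20-8)/20³ - 11·5²·15/20² = 165/16 kN·m
Superposition: M = Σ M_i = 7577419/54000 kN·m ≈ 140.322574 kN·m

M(8) = 7577419/54000 kN·m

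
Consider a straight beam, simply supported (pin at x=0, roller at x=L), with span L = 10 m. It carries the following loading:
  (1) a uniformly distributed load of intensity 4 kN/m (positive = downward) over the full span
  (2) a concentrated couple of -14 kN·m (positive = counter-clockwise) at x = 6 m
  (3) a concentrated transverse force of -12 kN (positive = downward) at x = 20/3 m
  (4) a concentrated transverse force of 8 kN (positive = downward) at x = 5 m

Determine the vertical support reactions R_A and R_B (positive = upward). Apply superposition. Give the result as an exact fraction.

Load 1 — uniform load w=4 kN/m over full span:
  R_A = wL/2 = 4·10/2 = 20 kN
  R_B = wL/2 = 4·10/2 = 20 kN
Load 2 — applied couple M₀=-14 kN·m at a=6 m (b=L-a=4):
  R_A = M₀/L = (-14)/10 = -7/5 kN
  R_B = -M₀/L = -(-14)/10 = 7/5 kN
Load 3 — point force P=-12 kN at a=20/3 m (b=L-a=10/3):
  R_A = Pb/L = (-12)·(10/3)/10 = -4 kN
  R_B = Pa/L = (-12)·(20/3)/10 = -8 kN
Load 4 — point force P=8 kN at a=5 m (b=L-a=5):
  R_A = Pb/L = 8·5/10 = 4 kN
  R_B = Pa/L = 8·5/10 = 4 kN
Superposition: R_A = 93/5 kN, R_B = 87/5 kN

R_A = 93/5 kN, R_B = 87/5 kN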